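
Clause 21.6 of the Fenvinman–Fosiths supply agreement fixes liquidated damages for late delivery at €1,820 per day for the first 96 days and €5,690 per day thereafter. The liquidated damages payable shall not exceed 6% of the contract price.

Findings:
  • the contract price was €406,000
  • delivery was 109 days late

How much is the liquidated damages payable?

First 96 days: 96 × €1,820 = €174,720
Remaining days: (109 − 96) × €5,690 = €73,970
Accrued per-day damages: €174,720 + €73,970 = €248,690
Cap: 6% of €406,000 = €24,360
Cap at €24,360: €248,690 exceeds the cap → €24,360

€24,360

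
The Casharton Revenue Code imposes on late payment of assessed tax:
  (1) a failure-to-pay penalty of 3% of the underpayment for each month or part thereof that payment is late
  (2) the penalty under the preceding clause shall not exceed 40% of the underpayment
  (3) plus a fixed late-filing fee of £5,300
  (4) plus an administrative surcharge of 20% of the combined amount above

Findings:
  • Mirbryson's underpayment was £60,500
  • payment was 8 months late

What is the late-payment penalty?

£23,784

Accrued rate: 3% × 8 = 24%, capped at 40% → 24%
Failure-to-pay penalty: 24% of £60,500 = £14,520
Penalty before surcharge: £14,520 + £5,300 = £19,820
Administrative surcharge: 20% of £19,820 = £3,964
Total penalty: £19,820 + £3,964 = £23,784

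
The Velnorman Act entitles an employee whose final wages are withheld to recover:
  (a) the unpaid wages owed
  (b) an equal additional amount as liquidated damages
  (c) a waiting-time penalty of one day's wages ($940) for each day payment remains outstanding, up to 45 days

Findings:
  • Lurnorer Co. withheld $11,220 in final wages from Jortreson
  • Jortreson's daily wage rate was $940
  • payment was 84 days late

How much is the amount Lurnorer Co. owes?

Liquidated damages (equal amount): $11,220
Penalty days: min(84, 45) = 45
Waiting-time penalty: 45 × $940 = $42,300
Total award: $11,220 + $11,220 + $42,300 = $64,740

Total award: $64,740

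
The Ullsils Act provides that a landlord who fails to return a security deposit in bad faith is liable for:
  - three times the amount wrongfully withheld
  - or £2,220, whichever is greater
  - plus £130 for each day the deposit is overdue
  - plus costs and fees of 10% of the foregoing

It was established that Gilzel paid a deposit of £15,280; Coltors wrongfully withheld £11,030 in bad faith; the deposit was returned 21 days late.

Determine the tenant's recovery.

£39,402

Trebled: 3 × £11,030 = £33,090
Minimum £2,220: £33,090 meets the minimum, no increase.
Late-return penalty: 21 × £130 = £2,730
Damages plus late penalty: £33,090 + £2,730 = £35,820
Costs and fees: 10% of £35,820 = £3,582
Total recovery: £35,820 + £3,582 = £39,402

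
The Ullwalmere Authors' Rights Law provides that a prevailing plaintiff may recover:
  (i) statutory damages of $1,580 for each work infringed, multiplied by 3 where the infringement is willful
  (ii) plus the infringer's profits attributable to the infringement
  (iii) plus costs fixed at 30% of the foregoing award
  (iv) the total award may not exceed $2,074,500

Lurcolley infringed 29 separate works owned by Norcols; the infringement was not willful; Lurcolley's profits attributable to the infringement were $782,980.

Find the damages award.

$1,077,440

Statutory damages: 29 × $1,580 = $45,820
Infringement not willful: no ×3 enhancement.
Combined award: $45,820 + $782,980 = $828,800
Costs: 30% of $828,800 = $248,640
Award plus costs: $828,800 + $248,640 = $1,077,440
Cap at $2,074,500: $1,077,440 is within the cap, no reduction.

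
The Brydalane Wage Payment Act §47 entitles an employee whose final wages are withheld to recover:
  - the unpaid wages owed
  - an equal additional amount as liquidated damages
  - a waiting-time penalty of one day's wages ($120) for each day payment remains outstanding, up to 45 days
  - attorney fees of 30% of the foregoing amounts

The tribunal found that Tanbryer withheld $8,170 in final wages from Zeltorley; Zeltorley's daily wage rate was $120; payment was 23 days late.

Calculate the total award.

Liquidated damages (equal amount): $8,170
Penalty days: min(23, 45) = 23
Waiting-time penalty: 23 × $120 = $2,760
Subtotal: $8,170 + $8,170 + $2,760 = $19,100
Attorney fees: 30% of $19,100 = $5,730
Total award: $19,100 + $5,730 = $24,830

$24,830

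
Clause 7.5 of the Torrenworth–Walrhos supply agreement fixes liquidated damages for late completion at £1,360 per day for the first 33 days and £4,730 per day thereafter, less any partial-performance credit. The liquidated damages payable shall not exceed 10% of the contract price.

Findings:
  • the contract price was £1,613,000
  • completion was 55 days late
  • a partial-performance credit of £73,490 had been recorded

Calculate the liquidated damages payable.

£75,450

First 33 days: 33 × £1,360 = £44,880
Remaining days: (55 − 33) × £4,730 = £104,060
Accrued per-day damages: £44,880 + £104,060 = £148,940
Less partial-performance credit: £148,940 − £73,490 = £75,450
Cap: 10% of £1,613,000 = £161,300
Cap at £161,300: £75,450 is within the cap, no reduction.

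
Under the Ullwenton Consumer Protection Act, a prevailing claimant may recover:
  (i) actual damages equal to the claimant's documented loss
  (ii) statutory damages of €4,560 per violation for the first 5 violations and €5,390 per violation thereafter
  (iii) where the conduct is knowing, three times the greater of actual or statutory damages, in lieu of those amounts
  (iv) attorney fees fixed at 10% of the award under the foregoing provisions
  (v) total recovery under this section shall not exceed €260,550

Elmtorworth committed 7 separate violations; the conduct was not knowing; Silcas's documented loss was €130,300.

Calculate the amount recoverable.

Total recovery: €180,268

First 5 violations: 5 × €4,560 = €22,800
Remaining violations: (7 − 5) × €5,390 = €10,780
Statutory damages: €22,800 + €10,780 = €33,580
Conduct not knowing: the in-lieu enhancement does not apply.
Actual plus statutory damages: €130,300 + €33,580 = €163,880
Attorney fees: 10% of €163,880 = €16,388
Total before cap: €163,880 + €16,388 = €180,268
Cap at €260,550: €180,268 is within the cap, no reduction.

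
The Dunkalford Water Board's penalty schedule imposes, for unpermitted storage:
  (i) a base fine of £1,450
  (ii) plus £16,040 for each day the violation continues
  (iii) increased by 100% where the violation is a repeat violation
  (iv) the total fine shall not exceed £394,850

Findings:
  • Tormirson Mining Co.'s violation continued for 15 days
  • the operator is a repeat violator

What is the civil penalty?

Per-day component: 15 × £16,040 = £240,600
Base plus per-day: £1,450 + £240,600 = £242,050
Enhancement: 100% of £242,050 = £242,050
Enhanced fine: £242,050 + £242,050 = £484,100
Cap at £394,850: £484,100 exceeds the cap → £394,850

£394,850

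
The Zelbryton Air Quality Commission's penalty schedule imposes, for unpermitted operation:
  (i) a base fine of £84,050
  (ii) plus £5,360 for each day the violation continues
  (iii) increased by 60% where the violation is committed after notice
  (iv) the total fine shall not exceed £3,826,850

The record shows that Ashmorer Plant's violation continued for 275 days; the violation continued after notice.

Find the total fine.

Civil penalty: £2,492,880

Per-day component: 275 × £5,360 = £1,474,000
Base plus per-day: £84,050 + £1,474,000 = £1,558,050
Enhancement: 60% of £1,558,050 = £934,830
Enhanced fine: £1,558,050 + £934,830 = £2,492,880
Cap at £3,826,850: £2,492,880 is within the cap, no reduction.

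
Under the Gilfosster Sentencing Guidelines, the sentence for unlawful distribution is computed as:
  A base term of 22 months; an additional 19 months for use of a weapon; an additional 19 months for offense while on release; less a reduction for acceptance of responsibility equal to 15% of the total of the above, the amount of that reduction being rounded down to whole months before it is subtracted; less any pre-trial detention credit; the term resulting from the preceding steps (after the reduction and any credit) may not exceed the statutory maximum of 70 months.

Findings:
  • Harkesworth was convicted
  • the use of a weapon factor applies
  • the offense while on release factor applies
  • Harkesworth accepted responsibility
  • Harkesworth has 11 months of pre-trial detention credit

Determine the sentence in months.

Use of a weapon enhancement: +19 months
Offense while on release enhancement: +19 months
Adjusted term: 22 months + 19 months + 19 months = 60 months
Acceptance of responsibility reduction: 15% of 60 months = 9 months (rounded down)
After reduction: 60 − 9 = 51 months
Less pre-trial detention credit: 51 months − 11 months = 40 months
Cap at 70 months: 40 months is within the cap, no reduction.

Sentence: 40 months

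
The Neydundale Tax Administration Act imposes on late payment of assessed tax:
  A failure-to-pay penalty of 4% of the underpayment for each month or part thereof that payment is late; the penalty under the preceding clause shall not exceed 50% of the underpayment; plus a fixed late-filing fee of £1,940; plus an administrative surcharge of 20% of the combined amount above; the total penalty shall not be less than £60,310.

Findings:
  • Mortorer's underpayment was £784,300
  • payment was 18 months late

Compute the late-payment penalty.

£472,908

Accrued rate: 4% × 18 = 72%, capped at 50% → 50%
Failure-to-pay penalty: 50% of £784,300 = £392,150
Penalty before surcharge: £392,150 + £1,940 = £394,090
Administrative surcharge: 20% of £394,090 = £78,818
Total penalty: £394,090 + £78,818 = £472,908
Minimum £60,310: £472,908 meets the minimum, no increase.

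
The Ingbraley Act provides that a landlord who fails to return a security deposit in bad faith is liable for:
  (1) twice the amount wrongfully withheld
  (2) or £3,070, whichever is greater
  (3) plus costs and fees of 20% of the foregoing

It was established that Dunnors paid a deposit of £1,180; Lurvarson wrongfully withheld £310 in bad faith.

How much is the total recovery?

Doubled: 2 × £310 = £620
Minimum £3,070: £620 is below the minimum → £3,070
Costs and fees: 20% of £3,070 = £614
Total recovery: £3,070 + £614 = £3,684

£3,684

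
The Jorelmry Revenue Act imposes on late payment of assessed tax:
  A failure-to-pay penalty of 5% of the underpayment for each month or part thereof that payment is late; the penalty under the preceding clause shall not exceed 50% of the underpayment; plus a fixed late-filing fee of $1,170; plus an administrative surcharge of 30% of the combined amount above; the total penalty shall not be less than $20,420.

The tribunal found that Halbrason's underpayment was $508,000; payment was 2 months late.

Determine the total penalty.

$67,561

Accrued rate: 5% × 2 = 10%, capped at 50% → 10%
Failure-to-pay penalty: 10% of $508,000 = $50,800
Penalty before surcharge: $50,800 + $1,170 = $51,970
Administrative surcharge: 30% of $51,970 = $15,591
Total penalty: $51,970 + $15,591 = $67,561
Minimum $20,420: $67,561 meets the minimum, no increase.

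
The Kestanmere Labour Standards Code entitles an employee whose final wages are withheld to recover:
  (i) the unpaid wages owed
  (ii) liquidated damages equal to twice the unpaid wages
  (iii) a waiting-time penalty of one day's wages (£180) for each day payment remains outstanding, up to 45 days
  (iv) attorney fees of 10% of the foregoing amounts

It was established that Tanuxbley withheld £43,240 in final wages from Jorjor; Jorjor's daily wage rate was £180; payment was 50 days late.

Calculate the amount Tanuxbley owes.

Total award: £151,602

Doubled: 2 × £43,240 = £86,480
Penalty days: min(50, 45) = 45
Waiting-time penalty: 45 × £180 = £8,100
Subtotal: £43,240 + £86,480 + £8,100 = £137,820
Attorney fees: 10% of £137,820 = £13,782
Total award: £137,820 + £13,782 = £151,602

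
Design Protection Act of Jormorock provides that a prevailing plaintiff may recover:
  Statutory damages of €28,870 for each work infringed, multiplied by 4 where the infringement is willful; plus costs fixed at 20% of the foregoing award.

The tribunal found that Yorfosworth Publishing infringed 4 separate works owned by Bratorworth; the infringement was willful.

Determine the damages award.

€554,304

Statutory damages: 4 × €28,870 = €115,480
Multiplied by 4: 4 × €115,480 = €461,920
Costs: 20% of €461,920 = €92,384
Award plus costs: €461,920 + €92,384 = €554,304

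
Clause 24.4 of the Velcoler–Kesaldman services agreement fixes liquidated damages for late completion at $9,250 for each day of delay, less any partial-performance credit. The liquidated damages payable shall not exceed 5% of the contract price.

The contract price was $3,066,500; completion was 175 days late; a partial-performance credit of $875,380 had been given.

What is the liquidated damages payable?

$153,325

Per-day damages: 175 × $9,250 = $1,618,750
Less partial-performance credit: $1,618,750 − $875,380 = $743,370
Cap: 5% of $3,066,500 = $153,325
Cap at $153,325: $743,370 exceeds the cap → $153,325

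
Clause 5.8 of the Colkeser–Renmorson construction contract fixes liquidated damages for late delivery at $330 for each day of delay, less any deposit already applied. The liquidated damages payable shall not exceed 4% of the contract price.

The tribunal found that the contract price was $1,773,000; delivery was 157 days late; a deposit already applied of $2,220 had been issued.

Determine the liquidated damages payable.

$49,590

Per-day damages: 157 × $330 = $51,810
Less deposit already applied: $51,810 − $2,220 = $49,590
Cap: 4% of $1,773,000 = $70,920
Cap at $70,920: $49,590 is within the cap, no reduction.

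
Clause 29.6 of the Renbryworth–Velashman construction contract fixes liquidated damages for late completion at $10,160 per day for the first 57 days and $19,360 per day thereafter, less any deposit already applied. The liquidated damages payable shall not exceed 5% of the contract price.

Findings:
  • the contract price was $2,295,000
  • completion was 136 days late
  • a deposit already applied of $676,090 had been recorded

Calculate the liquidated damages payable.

First 57 days: 57 × $10,160 = $579,120
Remaining days: (136 − 57) × $19,360 = $1,529,440
Accrued per-day damages: $579,120 + $1,529,440 = $2,108,560
Less deposit already applied: $2,108,560 − $676,090 = $1,432,470
Cap: 5% of $2,295,000 = $114,750
Cap at $114,750: $1,432,470 exceeds the cap → $114,750

$114,750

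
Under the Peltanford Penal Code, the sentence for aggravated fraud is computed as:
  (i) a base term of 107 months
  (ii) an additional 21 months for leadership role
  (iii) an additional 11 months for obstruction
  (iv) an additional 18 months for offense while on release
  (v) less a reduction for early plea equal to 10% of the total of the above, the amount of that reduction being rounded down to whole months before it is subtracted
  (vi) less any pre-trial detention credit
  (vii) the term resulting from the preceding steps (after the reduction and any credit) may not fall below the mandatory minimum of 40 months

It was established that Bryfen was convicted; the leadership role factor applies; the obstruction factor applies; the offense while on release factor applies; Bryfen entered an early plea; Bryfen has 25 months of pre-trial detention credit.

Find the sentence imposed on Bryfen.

Leadership role enhancement: +21 months
Obstruction enhancement: +11 months
Offense while on release enhancement: +18 months
Adjusted term: 107 months + 21 months + 11 months + 18 months = 157 months
Early plea reduction: 10% of 157 months = 15 months (rounded down)
After reduction: 157 − 15 = 142 months
Less pre-trial detention credit: 142 months − 25 months = 117 months
Minimum 40 months: 117 months meets the minimum, no increase.

117 months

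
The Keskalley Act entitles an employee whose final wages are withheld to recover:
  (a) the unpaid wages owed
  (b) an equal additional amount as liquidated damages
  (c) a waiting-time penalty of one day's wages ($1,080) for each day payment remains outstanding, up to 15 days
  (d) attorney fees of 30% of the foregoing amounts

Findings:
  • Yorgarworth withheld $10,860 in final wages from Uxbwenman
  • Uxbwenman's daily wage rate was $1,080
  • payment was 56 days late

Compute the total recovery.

Liquidated damages (equal amount): $10,860
Penalty days: min(56, 15) = 15
Waiting-time penalty: 15 × $1,080 = $16,200
Subtotal: $10,860 + $10,860 + $16,200 = $37,920
Attorney fees: 30% of $37,920 = $11,376
Total award: $37,920 + $11,376 = $49,296

$49,296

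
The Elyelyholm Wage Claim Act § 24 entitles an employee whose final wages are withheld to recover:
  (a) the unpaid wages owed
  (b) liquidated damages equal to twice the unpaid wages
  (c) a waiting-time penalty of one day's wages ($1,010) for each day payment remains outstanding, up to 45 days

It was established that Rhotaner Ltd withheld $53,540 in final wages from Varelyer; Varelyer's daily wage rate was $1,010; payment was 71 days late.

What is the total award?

$206,070

Doubled: 2 × $53,540 = $107,080
Penalty days: min(71, 45) = 45
Waiting-time penalty: 45 × $1,010 = $45,450
Total award: $53,540 + $107,080 + $45,450 = $206,070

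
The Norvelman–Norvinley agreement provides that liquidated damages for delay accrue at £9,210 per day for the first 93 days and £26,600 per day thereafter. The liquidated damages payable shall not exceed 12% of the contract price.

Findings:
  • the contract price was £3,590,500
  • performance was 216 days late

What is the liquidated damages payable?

First 93 days: 93 × £9,210 = £856,530
Remaining days: (216 − 93) × £26,600 = £3,271,800
Accrued per-day damages: £856,530 + £3,271,800 = £4,128,330
Cap: 12% of £3,590,500 = £430,860
Cap at £430,860: £4,128,330 exceeds the cap → £430,860

£430,860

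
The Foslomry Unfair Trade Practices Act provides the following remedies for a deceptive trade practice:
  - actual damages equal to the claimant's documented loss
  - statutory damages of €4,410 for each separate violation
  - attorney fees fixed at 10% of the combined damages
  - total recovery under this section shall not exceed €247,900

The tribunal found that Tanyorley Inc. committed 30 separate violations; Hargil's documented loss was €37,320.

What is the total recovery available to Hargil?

€186,582

Statutory damages: 30 × €4,410 = €132,300
Combined damages: €37,320 + €132,300 = €169,620
Attorney fees: 10% of €169,620 = €16,962
Total before cap: €169,620 + €16,962 = €186,582
Cap at €247,900: €186,582 is within the cap, no reduction.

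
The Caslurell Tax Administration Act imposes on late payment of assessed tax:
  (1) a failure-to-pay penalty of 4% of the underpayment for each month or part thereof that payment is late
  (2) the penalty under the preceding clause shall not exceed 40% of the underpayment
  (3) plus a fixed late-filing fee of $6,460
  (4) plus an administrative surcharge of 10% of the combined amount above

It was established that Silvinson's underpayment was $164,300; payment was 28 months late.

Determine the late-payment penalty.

Accrued rate: 4% × 28 = 112%, capped at 40% → 40%
Failure-to-pay penalty: 40% of $164,300 = $65,720
Penalty before surcharge: $65,720 + $6,460 = $72,180
Administrative surcharge: 10% of $72,180 = $7,218
Total penalty: $72,180 + $7,218 = $79,398

Penalty: $79,398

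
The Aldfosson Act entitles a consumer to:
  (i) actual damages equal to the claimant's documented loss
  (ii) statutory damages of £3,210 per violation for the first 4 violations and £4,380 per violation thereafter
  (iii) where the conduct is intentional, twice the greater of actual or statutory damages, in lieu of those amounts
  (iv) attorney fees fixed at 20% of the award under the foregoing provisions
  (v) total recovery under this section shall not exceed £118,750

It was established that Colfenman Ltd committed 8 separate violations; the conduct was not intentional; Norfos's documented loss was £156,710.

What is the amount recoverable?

£118,750

First 4 violations: 4 × £3,210 = £12,840
Remaining violations: (8 − 4) × £4,380 = £17,520
Statutory damages: £12,840 + £17,520 = £30,360
Conduct not intentional: the in-lieu enhancement does not apply.
Actual plus statutory damages: £156,710 + £30,360 = £187,070
Attorney fees: 20% of £187,070 = £37,414
Total before cap: £187,070 + £37,414 = £224,484
Cap at £118,750: £224,484 exceeds the cap → £118,750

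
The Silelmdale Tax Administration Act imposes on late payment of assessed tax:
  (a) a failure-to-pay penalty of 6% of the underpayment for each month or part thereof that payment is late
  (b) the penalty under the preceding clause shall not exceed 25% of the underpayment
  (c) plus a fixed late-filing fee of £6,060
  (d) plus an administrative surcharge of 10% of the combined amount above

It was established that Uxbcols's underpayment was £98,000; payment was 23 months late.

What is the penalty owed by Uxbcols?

Accrued rate: 6% × 23 = 138%, capped at 25% → 25%
Failure-to-pay penalty: 25% of £98,000 = £24,500
Penalty before surcharge: £24,500 + £6,060 = £30,560
Administrative surcharge: 10% of £30,560 = £3,056
Total penalty: £30,560 + £3,056 = £33,616

Penalty: £33,616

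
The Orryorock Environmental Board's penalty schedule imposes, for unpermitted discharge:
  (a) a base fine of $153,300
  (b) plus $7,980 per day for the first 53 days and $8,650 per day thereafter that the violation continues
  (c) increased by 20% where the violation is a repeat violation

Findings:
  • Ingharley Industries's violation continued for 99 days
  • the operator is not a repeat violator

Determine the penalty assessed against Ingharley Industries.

First 53 days: 53 × $7,980 = $422,940
Remaining days: (99 − 53) × $8,650 = $397,900
Per-day component: $422,940 + $397,900 = $820,840
Base plus per-day: $153,300 + $820,840 = $974,140
The operator is not a repeat violator: no 20% increase.

$974,140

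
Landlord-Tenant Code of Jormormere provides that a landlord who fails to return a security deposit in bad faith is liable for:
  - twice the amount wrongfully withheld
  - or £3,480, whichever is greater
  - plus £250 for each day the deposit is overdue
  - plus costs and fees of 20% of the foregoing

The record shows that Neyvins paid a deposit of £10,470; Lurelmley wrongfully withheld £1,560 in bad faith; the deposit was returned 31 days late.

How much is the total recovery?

£13,476

Doubled: 2 × £1,560 = £3,120
Minimum £3,480: £3,120 is below the minimum → £3,480
Late-return penalty: 31 × £250 = £7,750
Damages plus late penalty: £3,480 + £7,750 = £11,230
Costs and fees: 20% of £11,230 = £2,246
Total recovery: £11,230 + £2,246 = £13,476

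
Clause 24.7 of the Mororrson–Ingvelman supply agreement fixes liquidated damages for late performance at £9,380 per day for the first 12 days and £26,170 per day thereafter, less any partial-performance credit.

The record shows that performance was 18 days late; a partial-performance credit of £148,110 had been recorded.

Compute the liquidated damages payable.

First 12 days: 12 × £9,380 = £112,560
Remaining days: (18 − 12) × £26,170 = £157,020
Accrued per-day damages: £112,560 + £157,020 = £269,580
Less partial-performance credit: £269,580 − £148,110 = £121,470

£121,470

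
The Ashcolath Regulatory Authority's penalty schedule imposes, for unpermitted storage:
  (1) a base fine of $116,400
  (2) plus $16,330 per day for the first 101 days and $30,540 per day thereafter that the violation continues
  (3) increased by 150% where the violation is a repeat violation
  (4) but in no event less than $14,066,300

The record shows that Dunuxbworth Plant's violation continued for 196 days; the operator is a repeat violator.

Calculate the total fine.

First 101 days: 101 × $16,330 = $1,649,330
Remaining days: (196 − 101) × $30,540 = $2,901,300
Per-day component: $1,649,330 + $2,901,300 = $4,550,630
Base plus per-day: $116,400 + $4,550,630 = $4,667,030
Enhancement: 150% of $4,667,030 = $7,000,545
Enhanced fine: $4,667,030 + $7,000,545 = $11,667,575
Minimum $14,066,300: $11,667,575 is below the minimum → $14,066,300

Civil penalty: $14,066,300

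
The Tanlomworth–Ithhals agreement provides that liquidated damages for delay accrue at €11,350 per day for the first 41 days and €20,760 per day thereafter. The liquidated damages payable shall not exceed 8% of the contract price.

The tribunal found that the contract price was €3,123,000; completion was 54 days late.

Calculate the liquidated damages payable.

First 41 days: 41 × €11,350 = €465,350
Remaining days: (54 − 41) × €20,760 = €269,880
Accrued per-day damages: €465,350 + €269,880 = €735,230
Cap: 8% of €3,123,000 = €249,840
Cap at €249,840: €735,230 exceeds the cap → €249,840

€249,840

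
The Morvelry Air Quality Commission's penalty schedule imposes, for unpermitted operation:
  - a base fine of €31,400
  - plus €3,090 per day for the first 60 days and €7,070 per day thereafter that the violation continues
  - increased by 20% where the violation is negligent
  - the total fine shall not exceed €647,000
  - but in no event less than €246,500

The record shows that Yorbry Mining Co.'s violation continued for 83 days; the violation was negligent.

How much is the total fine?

First 60 days: 60 × €3,090 = €185,400
Remaining days: (83 − 60) × €7,070 = €162,610
Per-day component: €185,400 + €162,610 = €348,010
Base plus per-day: €31,400 + €348,010 = €379,410
Enhancement: 20% of €379,410 = €75,882
Enhanced fine: €379,410 + €75,882 = €455,292
Cap at €647,000: €455,292 is within the cap, no reduction.
Minimum €246,500: €455,292 meets the minimum, no increase.

€455,292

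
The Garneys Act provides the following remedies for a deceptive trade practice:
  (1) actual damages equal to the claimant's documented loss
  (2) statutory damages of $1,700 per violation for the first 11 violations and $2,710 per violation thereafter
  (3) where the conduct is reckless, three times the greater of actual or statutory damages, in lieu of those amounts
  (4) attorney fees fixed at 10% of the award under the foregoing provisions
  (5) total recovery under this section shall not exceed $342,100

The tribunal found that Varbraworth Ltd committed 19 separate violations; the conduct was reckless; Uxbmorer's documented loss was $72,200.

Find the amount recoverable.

First 11 violations: 11 × $1,700 = $18,700
Remaining violations: (19 − 11) × $2,710 = $21,680
Statutory damages: $18,700 + $21,680 = $40,380
Greater of actual damages ($72,200) or statutory damages ($40,380): $72,200
Trebled: 3 × $72,200 = $216,600
Attorney fees: 10% of $216,600 = $21,660
Total before cap: $216,600 + $21,660 = $238,260
Cap at $342,100: $238,260 is within the cap, no reduction.

$238,260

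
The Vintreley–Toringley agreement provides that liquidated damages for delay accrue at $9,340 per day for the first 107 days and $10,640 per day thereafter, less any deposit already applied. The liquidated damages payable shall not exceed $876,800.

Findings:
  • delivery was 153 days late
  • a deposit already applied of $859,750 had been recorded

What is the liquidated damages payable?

First 107 days: 107 × $9,340 = $999,380
Remaining days: (153 − 107) × $10,640 = $489,440
Accrued per-day damages: $999,380 + $489,440 = $1,488,820
Less deposit already applied: $1,488,820 − $859,750 = $629,070
Cap at $876,800: $629,070 is within the cap, no reduction.

$629,070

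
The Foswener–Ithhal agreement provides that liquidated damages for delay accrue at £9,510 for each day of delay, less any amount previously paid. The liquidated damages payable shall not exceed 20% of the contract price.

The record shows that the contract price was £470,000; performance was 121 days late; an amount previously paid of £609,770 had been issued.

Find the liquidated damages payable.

£94,000

Per-day damages: 121 × £9,510 = £1,150,710
Less amount previously paid: £1,150,710 − £609,770 = £540,940
Cap: 20% of £470,000 = £94,000
Cap at £94,000: £540,940 exceeds the cap → £94,000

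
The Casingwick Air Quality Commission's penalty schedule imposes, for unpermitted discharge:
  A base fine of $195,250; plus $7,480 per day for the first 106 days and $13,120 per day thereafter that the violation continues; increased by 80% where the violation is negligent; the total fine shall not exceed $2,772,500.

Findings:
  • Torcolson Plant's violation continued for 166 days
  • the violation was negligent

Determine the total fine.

$2,772,500

First 106 days: 106 × $7,480 = $792,880
Remaining days: (166 − 106) × $13,120 = $787,200
Per-day component: $792,880 + $787,200 = $1,580,080
Base plus per-day: $195,250 + $1,580,080 = $1,775,330
Enhancement: 80% of $1,775,330 = $1,420,264
Enhanced fine: $1,775,330 + $1,420,264 = $3,195,594
Cap at $2,772,500: $3,195,594 exceeds the cap → $2,772,500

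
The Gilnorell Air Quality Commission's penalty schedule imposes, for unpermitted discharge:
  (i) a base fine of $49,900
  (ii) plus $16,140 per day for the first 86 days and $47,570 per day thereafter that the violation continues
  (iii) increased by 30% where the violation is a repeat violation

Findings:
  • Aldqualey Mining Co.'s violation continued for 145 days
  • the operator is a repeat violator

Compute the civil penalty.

$5,517,941

First 86 days: 86 × $16,140 = $1,388,040
Remaining days: (145 − 86) × $47,570 = $2,806,630
Per-day component: $1,388,040 + $2,806,630 = $4,194,670
Base plus per-day: $49,900 + $4,194,670 = $4,244,570
Enhancement: 30% of $4,244,570 = $1,273,371
Enhanced fine: $4,244,570 + $1,273,371 = $5,517,941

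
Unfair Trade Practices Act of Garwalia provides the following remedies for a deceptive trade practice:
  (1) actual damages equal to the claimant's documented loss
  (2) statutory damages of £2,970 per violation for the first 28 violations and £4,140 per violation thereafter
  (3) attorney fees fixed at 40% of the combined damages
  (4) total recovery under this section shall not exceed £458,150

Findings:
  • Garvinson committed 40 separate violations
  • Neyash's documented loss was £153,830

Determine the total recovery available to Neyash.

£401,338

First 28 violations: 28 × £2,970 = £83,160
Remaining violations: (40 − 28) × £4,140 = £49,680
Statutory damages: £83,160 + £49,680 = £132,840
Combined damages: £153,830 + £132,840 = £286,670
Attorney fees: 40% of £286,670 = £114,668
Total before cap: £286,670 + £114,668 = £401,338
Cap at £458,150: £401,338 is within the cap, no reduction.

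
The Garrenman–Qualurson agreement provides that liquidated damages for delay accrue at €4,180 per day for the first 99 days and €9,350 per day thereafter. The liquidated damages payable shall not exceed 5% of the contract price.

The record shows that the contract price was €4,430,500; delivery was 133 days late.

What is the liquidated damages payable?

First 99 days: 99 × €4,180 = €413,820
Remaining days: (133 − 99) × €9,350 = €317,900
Accrued per-day damages: €413,820 + €317,900 = €731,720
Cap: 5% of €4,430,500 = €221,525
Cap at €221,525: €731,720 exceeds the cap → €221,525

€221,525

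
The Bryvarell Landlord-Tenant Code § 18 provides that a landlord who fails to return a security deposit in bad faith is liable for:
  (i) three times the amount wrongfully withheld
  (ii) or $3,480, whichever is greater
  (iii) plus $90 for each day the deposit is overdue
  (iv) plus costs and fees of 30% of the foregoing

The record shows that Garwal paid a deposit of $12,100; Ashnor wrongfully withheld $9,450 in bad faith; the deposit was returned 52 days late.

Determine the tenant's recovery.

$42,939

Trebled: 3 × $9,450 = $28,350
Minimum $3,480: $28,350 meets the minimum, no increase.
Late-return penalty: 52 × $90 = $4,680
Damages plus late penalty: $28,350 + $4,680 = $33,030
Costs and fees: 30% of $33,030 = $9,909
Total recovery: $33,030 + $9,909 = $42,939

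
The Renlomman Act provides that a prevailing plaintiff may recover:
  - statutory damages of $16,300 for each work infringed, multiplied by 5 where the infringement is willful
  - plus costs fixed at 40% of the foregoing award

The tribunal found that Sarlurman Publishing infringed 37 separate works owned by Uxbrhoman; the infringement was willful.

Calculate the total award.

Statutory damages: 37 × $16,300 = $603,100
Multiplied by 5: 5 × $603,100 = $3,015,500
Costs: 40% of $3,015,500 = $1,206,200
Award plus costs: $3,015,500 + $1,206,200 = $4,221,700

$4,221,700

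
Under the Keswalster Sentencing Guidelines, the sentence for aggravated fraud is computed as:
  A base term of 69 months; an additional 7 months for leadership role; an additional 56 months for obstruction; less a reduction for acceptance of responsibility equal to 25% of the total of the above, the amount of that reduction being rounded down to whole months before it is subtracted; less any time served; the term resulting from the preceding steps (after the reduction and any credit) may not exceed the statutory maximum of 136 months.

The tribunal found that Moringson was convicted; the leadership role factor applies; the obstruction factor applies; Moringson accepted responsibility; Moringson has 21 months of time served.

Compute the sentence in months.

Leadership role enhancement: +7 months
Obstruction enhancement: +56 months
Adjusted term: 69 months + 7 months + 56 months = 132 months
Acceptance of responsibility reduction: 25% of 132 months = 33 months (rounded down)
After reduction: 132 − 33 = 99 months
Less time served: 99 months − 21 months = 78 months
Cap at 136 months: 78 months is within the cap, no reduction.

78 months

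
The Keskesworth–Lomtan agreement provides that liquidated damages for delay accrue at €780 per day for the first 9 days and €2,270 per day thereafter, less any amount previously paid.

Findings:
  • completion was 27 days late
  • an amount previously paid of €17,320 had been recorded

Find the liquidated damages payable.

€30,560

First 9 days: 9 × €780 = €7,020
Remaining days: (27 − 9) × €2,270 = €40,860
Accrued per-day damages: €7,020 + €40,860 = €47,880
Less amount previously paid: €47,880 − €17,320 = €30,560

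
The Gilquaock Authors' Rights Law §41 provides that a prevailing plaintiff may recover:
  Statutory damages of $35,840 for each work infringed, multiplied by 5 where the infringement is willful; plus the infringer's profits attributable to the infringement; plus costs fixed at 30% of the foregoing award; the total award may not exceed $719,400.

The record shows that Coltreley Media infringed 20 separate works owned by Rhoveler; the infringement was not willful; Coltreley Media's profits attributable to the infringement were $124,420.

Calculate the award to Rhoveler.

$719,400

Statutory damages: 20 × $35,840 = $716,800
Infringement not willful: no ×5 enhancement.
Combined award: $716,800 + $124,420 = $841,220
Costs: 30% of $841,220 = $252,366
Award plus costs: $841,220 + $252,366 = $1,093,586
Cap at $719,400: $1,093,586 exceeds the cap → $719,400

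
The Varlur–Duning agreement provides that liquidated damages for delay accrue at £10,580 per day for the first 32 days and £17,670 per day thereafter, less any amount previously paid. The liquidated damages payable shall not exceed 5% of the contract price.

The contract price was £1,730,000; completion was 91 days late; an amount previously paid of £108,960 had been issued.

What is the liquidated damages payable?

Liquidated damages: £86,500

First 32 days: 32 × £10,580 = £338,560
Remaining days: (91 − 32) × £17,670 = £1,042,530
Accrued per-day damages: £338,560 + £1,042,530 = £1,381,090
Less amount previously paid: £1,381,090 − £108,960 = £1,272,130
Cap: 5% of £1,730,000 = £86,500
Cap at £86,500: £1,272,130 exceeds the cap → £86,500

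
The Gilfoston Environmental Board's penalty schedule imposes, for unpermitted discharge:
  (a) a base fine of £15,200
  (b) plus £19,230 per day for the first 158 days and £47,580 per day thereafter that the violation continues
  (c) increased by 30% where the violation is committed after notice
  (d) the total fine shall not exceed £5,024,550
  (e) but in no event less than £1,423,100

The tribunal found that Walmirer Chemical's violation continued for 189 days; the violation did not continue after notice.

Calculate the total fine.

£4,528,520

First 158 days: 158 × £19,230 = £3,038,340
Remaining days: (189 − 158) × £47,580 = £1,474,980
Per-day component: £3,038,340 + £1,474,980 = £4,513,320
Base plus per-day: £15,200 + £4,513,320 = £4,528,520
The violation did not continue after notice: no 30% increase.
Cap at £5,024,550: £4,528,520 is within the cap, no reduction.
Minimum £1,423,100: £4,528,520 meets the minimum, no increase.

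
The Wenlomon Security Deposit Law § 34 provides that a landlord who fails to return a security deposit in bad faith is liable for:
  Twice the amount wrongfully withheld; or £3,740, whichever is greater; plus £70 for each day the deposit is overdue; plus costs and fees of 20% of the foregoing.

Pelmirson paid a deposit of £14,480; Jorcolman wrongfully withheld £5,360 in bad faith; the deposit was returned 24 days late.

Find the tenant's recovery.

£14,880

Doubled: 2 × £5,360 = £10,720
Minimum £3,740: £10,720 meets the minimum, no increase.
Late-return penalty: 24 × £70 = £1,680
Damages plus late penalty: £10,720 + £1,680 = £12,400
Costs and fees: 20% of £12,400 = £2,480
Total recovery: £12,400 + £2,480 = £14,880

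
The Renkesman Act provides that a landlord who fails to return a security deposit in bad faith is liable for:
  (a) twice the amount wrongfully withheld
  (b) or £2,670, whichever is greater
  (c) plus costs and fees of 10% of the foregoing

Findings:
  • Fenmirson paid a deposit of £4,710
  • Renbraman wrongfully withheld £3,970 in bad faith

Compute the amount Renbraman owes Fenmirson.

£8,734

Doubled: 2 × £3,970 = £7,940
Minimum £2,670: £7,940 meets the minimum, no increase.
Costs and fees: 10% of £7,940 = £794
Total recovery: £7,940 + £794 = £8,734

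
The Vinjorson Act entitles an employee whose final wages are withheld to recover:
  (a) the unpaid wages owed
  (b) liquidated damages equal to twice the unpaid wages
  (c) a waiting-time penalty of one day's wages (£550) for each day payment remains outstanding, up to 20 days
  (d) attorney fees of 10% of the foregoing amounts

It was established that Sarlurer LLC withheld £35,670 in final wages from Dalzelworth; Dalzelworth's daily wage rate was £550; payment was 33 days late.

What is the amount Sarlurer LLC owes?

Doubled: 2 × £35,670 = £71,340
Penalty days: min(33, 20) = 20
Waiting-time penalty: 20 × £550 = £11,000
Subtotal: £35,670 + £71,340 + £11,000 = £118,010
Attorney fees: 10% of £118,010 = £11,801
Total award: £118,010 + £11,801 = £129,811

£129,811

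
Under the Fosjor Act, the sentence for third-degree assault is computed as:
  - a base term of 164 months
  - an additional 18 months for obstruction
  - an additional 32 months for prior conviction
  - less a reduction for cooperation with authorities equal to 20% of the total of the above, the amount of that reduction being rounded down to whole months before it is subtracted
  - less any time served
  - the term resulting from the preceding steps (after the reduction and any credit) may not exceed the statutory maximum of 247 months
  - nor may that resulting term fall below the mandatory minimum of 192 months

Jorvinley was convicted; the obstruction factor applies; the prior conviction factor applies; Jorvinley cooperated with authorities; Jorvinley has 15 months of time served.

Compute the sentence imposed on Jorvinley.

192 months

Obstruction enhancement: +18 months
Prior conviction enhancement: +32 months
Adjusted term: 164 months + 18 months + 32 months = 214 months
Cooperation with authorities reduction: 20% of 214 months = 42 months (rounded down)
After reduction: 214 − 42 = 172 months
Less time served: 172 months − 15 months = 157 months
Cap at 247 months: 157 months is within the cap, no reduction.
Minimum 192 months: 157 months is below the minimum → 192 months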